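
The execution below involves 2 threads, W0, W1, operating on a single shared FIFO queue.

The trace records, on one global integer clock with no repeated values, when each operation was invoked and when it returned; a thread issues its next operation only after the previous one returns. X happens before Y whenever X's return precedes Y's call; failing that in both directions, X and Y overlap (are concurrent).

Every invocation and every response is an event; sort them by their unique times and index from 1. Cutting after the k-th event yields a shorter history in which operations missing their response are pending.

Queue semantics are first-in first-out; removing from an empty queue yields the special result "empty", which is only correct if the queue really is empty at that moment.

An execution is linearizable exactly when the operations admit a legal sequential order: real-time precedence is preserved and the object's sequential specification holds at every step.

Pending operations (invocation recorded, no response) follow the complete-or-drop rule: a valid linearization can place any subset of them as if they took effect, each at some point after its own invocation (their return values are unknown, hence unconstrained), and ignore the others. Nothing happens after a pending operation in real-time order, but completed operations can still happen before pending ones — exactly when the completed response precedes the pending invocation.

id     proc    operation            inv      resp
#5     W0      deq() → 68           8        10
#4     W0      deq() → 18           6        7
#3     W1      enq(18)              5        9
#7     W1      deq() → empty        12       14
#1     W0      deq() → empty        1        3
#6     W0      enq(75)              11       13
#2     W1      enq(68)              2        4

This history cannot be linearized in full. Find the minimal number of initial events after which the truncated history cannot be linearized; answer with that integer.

7

events 1..6 are linearizable; a witness order is #1, #2:
after step 1 (#1 deq() → empty): queue <>
after step 2 (#2 enq(68)): queue <68>
with event 7 included (#4 responding at time 7), all real-time-consistent orders fail
every completion of the 1 pending operation (#3) was checked; none linearizes
one such order, #1, #2, #4 (pending dropped), breaks at step 3 where #4 deq() → 18 is illegal
one such order, #2, #1, #4 (pending dropped), breaks at step 2 where #1 deq() → empty is illegal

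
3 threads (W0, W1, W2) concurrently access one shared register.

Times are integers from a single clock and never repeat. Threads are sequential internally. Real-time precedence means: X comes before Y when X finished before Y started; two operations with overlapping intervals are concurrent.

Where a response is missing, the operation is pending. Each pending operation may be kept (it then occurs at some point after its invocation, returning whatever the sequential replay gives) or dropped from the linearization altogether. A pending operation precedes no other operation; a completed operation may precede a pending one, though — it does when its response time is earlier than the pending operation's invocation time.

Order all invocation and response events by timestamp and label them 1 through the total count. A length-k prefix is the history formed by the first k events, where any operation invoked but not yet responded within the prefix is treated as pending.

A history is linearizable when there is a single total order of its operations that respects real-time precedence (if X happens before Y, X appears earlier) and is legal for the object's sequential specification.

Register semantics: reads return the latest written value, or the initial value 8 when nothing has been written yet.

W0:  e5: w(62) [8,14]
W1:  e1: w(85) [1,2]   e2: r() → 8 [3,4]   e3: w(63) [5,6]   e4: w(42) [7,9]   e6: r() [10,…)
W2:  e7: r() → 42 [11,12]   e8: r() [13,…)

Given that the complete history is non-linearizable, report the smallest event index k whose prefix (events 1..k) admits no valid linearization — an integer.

4

events 1..3 are linearizable, e.g. via e1:
after step 1 (e1 w(85)): value 85
at event 4 (e2's time-4 response) nothing linearizes any more
one such order, e1, e2, breaks at step 2 where e2 r() → 8 is illegal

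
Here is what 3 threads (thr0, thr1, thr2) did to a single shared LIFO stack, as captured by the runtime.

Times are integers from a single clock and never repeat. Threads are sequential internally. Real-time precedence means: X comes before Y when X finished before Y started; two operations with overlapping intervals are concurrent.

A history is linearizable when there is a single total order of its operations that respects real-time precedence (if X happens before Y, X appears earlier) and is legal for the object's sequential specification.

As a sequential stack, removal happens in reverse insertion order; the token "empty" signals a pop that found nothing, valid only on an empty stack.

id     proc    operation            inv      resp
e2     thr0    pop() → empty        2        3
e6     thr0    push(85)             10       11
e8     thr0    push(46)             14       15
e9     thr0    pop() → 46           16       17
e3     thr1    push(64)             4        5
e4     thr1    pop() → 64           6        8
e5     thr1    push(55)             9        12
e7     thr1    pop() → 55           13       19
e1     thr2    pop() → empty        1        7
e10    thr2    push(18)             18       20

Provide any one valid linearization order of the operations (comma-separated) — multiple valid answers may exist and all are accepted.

e1, e2, e3, e4, e6, e5, e7, e8, e9, e10

1. e1 pop() → empty, leaving stack <>
2. e2 pop() → empty, leaving stack <>
3. e3 push(64), leaving stack <64>
4. e4 pop() → 64, leaving stack <>
5. e6 push(85), leaving stack <85>
6. e5 push(55), leaving stack <85,55>
7. e7 pop() → 55, leaving stack <85>
8. e8 push(46), leaving stack <85,46>
9. e9 pop() → 46, leaving stack <85>
10. e10 push(18), leaving stack <85,18>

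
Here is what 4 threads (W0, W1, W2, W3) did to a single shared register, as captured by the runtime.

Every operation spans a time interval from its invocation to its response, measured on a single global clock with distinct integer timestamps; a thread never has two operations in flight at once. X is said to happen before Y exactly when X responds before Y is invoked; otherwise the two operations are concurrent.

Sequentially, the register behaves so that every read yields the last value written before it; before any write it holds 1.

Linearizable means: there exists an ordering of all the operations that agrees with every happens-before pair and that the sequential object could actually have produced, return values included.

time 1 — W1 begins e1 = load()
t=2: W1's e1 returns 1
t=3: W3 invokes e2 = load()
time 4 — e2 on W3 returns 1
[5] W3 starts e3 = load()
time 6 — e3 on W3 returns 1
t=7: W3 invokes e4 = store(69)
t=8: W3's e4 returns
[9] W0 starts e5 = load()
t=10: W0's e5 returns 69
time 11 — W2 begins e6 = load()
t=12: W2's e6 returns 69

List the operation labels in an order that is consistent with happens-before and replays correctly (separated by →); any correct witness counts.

e1 → e2 → e3 → e4 → e5 → e6

1. e1 load() → 1, leaving value 1
2. e2 load() → 1, leaving value 1
3. e3 load() → 1, leaving value 1
4. e4 store(69), leaving value 69
5. e5 load() → 69, leaving value 69
6. e6 load() → 69, leaving value 69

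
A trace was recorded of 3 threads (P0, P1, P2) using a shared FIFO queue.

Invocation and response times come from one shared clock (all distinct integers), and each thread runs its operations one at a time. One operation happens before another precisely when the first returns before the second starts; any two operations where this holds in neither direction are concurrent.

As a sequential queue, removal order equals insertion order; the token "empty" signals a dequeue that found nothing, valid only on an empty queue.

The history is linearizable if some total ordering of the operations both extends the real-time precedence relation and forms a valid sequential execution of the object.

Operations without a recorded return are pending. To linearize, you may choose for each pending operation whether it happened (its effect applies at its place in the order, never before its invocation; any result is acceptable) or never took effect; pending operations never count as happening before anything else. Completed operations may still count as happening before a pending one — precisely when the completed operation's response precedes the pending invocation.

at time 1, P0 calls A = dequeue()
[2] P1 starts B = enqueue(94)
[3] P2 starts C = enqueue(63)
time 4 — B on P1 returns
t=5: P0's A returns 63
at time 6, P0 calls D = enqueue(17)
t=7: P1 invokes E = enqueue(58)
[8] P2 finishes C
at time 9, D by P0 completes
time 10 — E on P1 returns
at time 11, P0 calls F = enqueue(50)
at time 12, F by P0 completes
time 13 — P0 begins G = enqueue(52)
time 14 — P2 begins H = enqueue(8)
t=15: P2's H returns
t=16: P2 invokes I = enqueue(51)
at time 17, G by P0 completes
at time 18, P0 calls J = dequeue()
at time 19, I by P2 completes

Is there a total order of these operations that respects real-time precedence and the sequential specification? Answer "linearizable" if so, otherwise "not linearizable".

a witness: C, A, B, D, E, F, G, H, I
1. C enqueue(63), leaving queue <63>
2. A dequeue() → 63, leaving queue <>
3. B enqueue(94), leaving queue <94>
4. D enqueue(17), leaving queue <94,17>
5. E enqueue(58), leaving queue <94,17,58>
6. F enqueue(50), leaving queue <94,17,58,50>
7. G enqueue(52), leaving queue <94,17,58,50,52>
8. H enqueue(8), leaving queue <94,17,58,50,52,8>
9. I enqueue(51), leaving queue <94,17,58,50,52,8,51>

linearizable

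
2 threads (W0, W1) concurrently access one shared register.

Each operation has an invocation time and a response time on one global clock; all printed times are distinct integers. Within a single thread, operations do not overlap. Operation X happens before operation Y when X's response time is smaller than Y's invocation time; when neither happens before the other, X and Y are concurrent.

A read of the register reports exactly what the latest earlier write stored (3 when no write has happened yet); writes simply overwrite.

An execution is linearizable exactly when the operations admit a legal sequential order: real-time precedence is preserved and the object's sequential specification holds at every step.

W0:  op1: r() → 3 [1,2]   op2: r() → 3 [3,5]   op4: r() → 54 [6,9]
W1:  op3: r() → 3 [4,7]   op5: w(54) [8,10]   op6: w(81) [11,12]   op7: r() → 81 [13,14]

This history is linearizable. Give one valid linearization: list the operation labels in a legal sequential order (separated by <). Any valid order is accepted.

op1 < op2 < op3 < op5 < op4 < op6 < op7

after step 1 (op1 r() → 3): value 3
after step 2 (op2 r() → 3): value 3
after step 3 (op3 r() → 3): value 3
after step 4 (op5 w(54)): value 54
after step 5 (op4 r() → 54): value 54
after step 6 (op6 w(81)): value 81
after step 7 (op7 r() → 81): value 81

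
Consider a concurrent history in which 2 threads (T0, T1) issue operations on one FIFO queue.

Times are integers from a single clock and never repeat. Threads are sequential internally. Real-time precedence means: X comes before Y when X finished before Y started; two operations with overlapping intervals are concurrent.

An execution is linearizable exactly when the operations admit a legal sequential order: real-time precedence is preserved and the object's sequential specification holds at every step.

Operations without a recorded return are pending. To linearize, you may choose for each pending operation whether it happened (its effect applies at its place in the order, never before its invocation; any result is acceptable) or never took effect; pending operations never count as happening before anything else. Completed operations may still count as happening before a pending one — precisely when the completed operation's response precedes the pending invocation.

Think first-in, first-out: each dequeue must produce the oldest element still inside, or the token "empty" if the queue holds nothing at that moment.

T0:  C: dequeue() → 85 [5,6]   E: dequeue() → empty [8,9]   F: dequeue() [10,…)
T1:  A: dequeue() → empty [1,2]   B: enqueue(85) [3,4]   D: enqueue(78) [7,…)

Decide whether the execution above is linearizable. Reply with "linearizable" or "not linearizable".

linearizable

a witness: A, B, C, E
1. A dequeue() → empty, leaving queue <>
2. B enqueue(85), leaving queue <85>
3. C dequeue() → 85, leaving queue <>
4. E dequeue() → empty, leaving queue <>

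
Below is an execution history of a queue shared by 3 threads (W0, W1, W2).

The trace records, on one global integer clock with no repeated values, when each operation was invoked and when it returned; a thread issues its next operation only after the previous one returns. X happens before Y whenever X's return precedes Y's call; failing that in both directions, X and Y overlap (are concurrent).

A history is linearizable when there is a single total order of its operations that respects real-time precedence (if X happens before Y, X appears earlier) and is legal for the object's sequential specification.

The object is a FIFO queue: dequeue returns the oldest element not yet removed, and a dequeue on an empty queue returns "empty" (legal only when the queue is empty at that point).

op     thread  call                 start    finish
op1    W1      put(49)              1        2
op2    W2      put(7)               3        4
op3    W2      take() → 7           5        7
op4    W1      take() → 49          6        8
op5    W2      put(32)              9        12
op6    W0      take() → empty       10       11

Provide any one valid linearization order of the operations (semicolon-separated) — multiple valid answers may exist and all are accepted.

step 1: op1 put(49) — queue <49>
step 2: op2 put(7) — queue <49,7>
step 3: op4 take() → 49 — queue <7>
step 4: op3 take() → 7 — queue <>
step 5: op6 take() → empty — queue <>
step 6: op5 put(32) — queue <32>

op1; op2; op4; op3; op6; op5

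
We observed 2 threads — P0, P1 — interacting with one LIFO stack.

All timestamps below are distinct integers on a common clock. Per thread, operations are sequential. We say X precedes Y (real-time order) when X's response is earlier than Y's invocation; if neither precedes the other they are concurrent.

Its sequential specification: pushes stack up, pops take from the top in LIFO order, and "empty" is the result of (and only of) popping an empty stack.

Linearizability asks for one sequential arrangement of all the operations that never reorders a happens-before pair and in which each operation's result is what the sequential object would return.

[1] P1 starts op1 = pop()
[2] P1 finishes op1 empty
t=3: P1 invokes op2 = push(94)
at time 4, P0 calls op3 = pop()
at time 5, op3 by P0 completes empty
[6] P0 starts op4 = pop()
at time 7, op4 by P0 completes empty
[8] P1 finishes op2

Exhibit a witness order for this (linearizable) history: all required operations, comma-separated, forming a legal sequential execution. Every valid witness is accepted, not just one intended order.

step 1: op1 pop() → empty — stack <>
step 2: op3 pop() → empty — stack <>
step 3: op4 pop() → empty — stack <>
step 4: op2 push(94) — stack <94>

op1, op3, op4, op2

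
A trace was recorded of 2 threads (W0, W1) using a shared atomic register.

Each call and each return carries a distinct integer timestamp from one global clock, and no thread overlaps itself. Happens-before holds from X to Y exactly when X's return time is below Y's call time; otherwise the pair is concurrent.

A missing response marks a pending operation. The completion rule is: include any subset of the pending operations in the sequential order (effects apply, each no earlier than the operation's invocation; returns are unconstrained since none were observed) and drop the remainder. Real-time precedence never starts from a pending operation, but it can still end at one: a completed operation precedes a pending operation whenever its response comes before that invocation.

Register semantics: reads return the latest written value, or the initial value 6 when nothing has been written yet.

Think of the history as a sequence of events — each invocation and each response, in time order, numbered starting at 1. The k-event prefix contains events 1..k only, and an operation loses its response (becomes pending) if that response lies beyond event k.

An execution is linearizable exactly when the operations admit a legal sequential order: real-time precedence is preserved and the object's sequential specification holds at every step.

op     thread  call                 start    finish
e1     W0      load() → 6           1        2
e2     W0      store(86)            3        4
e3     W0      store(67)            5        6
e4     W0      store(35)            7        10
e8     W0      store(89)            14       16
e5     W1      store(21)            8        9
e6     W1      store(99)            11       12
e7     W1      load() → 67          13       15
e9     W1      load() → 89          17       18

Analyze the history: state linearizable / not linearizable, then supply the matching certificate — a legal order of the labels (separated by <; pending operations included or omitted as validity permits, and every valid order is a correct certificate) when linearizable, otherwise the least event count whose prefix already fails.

events 1..14 are fine; event 15 — the response of e7 at time 15 — makes the prefix non-linearizable
all 2 real-time-respecting orders fail — 7 completed atomic register operations, no legal replay
every completion of the 1 pending operation (e8) was checked; none linearizes
take e1, e2, e3, e4, e5, e6, e7 (pending dropped): step 7 already fails, because e7 load() → 67 cannot occur there
take e1, e2, e3, e5, e4, e6, e7 (pending dropped): step 7 already fails, because e7 load() → 67 cannot occur there

not linearizable — minimal violating prefix: 15 events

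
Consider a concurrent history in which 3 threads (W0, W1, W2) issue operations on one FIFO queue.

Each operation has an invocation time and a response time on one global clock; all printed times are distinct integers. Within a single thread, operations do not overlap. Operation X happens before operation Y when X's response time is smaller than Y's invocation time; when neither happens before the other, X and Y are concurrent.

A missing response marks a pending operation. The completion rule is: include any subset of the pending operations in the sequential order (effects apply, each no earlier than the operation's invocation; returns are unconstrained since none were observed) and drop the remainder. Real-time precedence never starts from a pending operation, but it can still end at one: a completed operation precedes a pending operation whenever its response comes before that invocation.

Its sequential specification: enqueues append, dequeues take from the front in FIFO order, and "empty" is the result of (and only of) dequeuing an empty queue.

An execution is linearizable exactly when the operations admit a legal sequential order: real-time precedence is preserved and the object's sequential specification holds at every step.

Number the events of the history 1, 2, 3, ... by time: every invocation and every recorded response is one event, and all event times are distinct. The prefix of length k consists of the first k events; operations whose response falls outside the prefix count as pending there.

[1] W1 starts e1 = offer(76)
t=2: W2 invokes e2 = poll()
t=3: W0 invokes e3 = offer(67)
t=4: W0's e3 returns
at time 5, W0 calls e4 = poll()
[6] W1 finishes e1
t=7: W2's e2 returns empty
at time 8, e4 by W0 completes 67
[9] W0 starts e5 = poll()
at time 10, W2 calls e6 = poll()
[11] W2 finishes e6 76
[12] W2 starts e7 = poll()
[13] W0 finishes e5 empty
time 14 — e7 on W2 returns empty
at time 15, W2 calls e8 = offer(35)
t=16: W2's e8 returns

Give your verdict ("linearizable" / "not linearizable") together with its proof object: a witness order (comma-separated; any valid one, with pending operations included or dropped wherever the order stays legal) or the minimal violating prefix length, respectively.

linearizable — witness: e2, e3, e1, e4, e6, e5, e7, e8

after step 1 (e2 poll() → empty): queue <>
after step 2 (e3 offer(67)): queue <67>
after step 3 (e1 offer(76)): queue <67,76>
after step 4 (e4 poll() → 67): queue <76>
after step 5 (e6 poll() → 76): queue <>
after step 6 (e5 poll() → empty): queue <>
after step 7 (e7 poll() → empty): queue <>
after step 8 (e8 offer(35)): queue <35>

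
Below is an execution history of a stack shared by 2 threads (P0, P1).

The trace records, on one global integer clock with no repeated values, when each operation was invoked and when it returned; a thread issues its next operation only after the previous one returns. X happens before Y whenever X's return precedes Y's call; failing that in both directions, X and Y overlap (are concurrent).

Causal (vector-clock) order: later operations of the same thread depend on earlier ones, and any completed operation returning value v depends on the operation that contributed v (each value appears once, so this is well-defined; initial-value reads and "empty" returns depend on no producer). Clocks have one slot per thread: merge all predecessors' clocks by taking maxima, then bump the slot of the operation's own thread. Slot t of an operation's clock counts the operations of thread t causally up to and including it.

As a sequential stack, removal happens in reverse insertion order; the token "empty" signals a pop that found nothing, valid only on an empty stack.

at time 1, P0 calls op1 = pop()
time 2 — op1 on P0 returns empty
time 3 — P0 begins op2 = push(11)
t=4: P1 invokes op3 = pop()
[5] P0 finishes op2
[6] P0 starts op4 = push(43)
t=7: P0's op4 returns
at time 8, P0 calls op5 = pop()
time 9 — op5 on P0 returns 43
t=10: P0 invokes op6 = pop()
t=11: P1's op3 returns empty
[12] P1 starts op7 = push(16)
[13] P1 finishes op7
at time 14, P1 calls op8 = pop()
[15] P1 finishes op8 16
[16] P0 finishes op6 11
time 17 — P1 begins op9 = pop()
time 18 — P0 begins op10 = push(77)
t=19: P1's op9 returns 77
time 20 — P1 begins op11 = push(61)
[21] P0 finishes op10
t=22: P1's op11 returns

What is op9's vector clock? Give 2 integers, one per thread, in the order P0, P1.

(6, 4)

root op op3, invoked 4: fresh clock plus P1's own tick → (0, 1)
root op op1, invoked 1: fresh clock plus P0's own tick → (1, 0)
op7, invoked 12, takes VC(op3)=(0, 1) under max, adds 1 for P1 → (0, 2)
op2, invoked 3, takes VC(op1)=(1, 0) under max, adds 1 for P0 → (2, 0)
op8, invoked 14, takes VC(op7)=(0, 2) under max, adds 1 for P1 → (0, 3)
op4, invoked 6, takes VC(op2)=(2, 0) under max, adds 1 for P0 → (3, 0)
op5, invoked 8, takes VC(op4)=(3, 0) under max, adds 1 for P0 → (4, 0)
op6, invoked 10, takes VC(op2)=(2, 0), VC(op5)=(4, 0) under max, adds 1 for P0 → (5, 0)
op10, invoked 18, takes VC(op6)=(5, 0) under max, adds 1 for P0 → (6, 0)
op9, invoked 17, takes VC(op8)=(0, 3), VC(op10)=(6, 0) under max, adds 1 for P1 → (6, 4)
op11, invoked 20, takes VC(op9)=(6, 4) under max, adds 1 for P1 → (6, 5)
target: VC(op9) = (6, 4)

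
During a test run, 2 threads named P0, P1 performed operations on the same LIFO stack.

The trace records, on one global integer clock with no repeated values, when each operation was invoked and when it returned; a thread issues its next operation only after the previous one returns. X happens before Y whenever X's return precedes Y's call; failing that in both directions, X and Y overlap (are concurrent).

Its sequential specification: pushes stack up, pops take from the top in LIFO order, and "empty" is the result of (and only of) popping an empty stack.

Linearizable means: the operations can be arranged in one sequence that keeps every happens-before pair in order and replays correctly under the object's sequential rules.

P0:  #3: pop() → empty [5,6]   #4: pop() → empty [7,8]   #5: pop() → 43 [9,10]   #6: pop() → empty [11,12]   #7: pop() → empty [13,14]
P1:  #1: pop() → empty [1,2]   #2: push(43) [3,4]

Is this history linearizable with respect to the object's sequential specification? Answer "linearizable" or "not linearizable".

already the first 6 events (up to #3's response at time 6) admit no linearization; the first 5 still do
the sole real-time-consistent order of 3 completed operations fails the LIFO stack replay
take #1, #2, #3: step 3 already fails, because #3 pop() → empty cannot occur there

not linearizable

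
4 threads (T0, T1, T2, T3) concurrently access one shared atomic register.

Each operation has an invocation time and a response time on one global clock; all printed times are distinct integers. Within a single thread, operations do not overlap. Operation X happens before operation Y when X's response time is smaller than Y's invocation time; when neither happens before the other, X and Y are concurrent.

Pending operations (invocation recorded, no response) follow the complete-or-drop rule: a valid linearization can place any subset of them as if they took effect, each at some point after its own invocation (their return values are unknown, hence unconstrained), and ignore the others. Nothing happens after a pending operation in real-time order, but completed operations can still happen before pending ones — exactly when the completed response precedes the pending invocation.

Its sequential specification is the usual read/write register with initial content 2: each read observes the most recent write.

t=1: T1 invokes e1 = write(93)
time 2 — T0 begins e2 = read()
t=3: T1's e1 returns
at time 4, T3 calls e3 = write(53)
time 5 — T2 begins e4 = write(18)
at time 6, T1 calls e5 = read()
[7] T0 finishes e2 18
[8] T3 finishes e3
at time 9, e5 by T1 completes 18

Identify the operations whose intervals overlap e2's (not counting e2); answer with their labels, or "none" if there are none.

e1, e3, e4, e5

e2 spans [2,7]: anything still running between times 2 and 7 counts as concurrent
e1 [1,3]: concurrent
e3 [4,8]: concurrent
e4 [5,…): concurrent
e5 [6,9]: concurrent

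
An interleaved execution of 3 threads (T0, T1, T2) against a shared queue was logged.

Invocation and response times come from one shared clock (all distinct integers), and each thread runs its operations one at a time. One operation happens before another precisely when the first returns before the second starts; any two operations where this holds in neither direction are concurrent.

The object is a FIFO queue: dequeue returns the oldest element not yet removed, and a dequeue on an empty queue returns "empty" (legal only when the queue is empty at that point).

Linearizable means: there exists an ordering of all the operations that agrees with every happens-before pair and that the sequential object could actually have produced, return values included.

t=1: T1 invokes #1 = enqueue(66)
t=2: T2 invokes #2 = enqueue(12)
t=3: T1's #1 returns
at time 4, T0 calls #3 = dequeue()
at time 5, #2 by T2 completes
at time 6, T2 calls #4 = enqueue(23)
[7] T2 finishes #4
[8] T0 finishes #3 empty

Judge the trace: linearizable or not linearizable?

already the first 8 events (up to #3's response at time 8) admit no linearization; the first 7 still do
every one of the 5 real-time-consistent orders over 4 completed queue ops fails the sequential spec
for example #1, #2, #3, #4 fails at step 3: #3 dequeue() → empty is not legal there
for example #1, #2, #4, #3 fails at step 4: #3 dequeue() → empty is not legal there

not linearizable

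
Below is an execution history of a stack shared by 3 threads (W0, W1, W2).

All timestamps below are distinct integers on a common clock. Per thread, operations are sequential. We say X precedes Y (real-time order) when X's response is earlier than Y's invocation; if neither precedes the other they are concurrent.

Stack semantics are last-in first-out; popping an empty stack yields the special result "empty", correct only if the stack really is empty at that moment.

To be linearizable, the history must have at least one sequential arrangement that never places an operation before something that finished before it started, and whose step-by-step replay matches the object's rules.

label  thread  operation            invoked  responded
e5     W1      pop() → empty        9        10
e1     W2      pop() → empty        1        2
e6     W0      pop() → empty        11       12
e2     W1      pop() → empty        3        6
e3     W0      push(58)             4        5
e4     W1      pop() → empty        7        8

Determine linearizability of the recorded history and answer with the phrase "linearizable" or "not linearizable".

not linearizable

already the first 8 events (up to e4's response at time 8) admit no linearization; the first 7 still do
the 4 completed operations admit 2 real-time orders; each fails the stack replay
take e1, e2, e3, e4: step 4 already fails, because e4 pop() → empty cannot occur there
take e1, e3, e2, e4: step 3 already fails, because e2 pop() → empty cannot occur there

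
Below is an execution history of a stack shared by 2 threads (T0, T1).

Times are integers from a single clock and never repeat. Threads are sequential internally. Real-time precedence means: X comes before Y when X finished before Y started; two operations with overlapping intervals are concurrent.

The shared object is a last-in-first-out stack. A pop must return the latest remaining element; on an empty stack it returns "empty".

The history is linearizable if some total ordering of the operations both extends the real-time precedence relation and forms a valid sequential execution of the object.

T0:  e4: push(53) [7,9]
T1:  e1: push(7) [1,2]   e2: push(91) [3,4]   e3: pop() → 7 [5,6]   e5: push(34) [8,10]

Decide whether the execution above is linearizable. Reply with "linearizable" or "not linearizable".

not linearizable

through event 5 a valid linearization exists; event 6 (e3 responding at time 6) ends that
exhaustive check: the 3 completed stack ops admit one real-time order; illegal
take e1, e2, e3: step 3 already fails, because e3 pop() → 7 cannot occur there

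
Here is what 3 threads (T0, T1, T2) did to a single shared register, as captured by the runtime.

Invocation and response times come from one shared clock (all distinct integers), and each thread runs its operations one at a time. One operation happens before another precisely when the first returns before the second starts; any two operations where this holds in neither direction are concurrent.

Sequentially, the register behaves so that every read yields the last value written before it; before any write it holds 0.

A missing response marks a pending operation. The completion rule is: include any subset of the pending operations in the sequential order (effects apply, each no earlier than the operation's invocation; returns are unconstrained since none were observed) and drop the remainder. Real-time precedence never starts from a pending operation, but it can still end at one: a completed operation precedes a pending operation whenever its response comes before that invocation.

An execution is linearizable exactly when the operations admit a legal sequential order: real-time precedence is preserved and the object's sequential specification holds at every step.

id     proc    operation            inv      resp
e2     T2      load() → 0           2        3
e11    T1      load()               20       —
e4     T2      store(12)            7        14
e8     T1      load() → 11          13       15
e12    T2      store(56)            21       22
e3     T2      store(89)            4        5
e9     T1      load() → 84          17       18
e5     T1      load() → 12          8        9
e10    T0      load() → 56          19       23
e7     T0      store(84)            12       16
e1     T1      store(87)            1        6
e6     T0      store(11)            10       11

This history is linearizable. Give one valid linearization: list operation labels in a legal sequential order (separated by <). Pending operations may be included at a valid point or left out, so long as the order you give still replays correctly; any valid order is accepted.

after step 1 (e2 load() → 0): value 0
after step 2 (e1 store(87)): value 87
after step 3 (e3 store(89)): value 89
after step 4 (e4 store(12)): value 12
after step 5 (e5 load() → 12): value 12
after step 6 (e6 store(11)): value 11
after step 7 (e8 load() → 11): value 11
after step 8 (e7 store(84)): value 84
after step 9 (e9 load() → 84): value 84
after step 10 (e11 load() (pending, included)): value 84
after step 11 (e12 store(56)): value 56
after step 12 (e10 load() → 56): value 56

e2 < e1 < e3 < e4 < e5 < e6 < e8 < e7 < e9 < e11 < e12 < e10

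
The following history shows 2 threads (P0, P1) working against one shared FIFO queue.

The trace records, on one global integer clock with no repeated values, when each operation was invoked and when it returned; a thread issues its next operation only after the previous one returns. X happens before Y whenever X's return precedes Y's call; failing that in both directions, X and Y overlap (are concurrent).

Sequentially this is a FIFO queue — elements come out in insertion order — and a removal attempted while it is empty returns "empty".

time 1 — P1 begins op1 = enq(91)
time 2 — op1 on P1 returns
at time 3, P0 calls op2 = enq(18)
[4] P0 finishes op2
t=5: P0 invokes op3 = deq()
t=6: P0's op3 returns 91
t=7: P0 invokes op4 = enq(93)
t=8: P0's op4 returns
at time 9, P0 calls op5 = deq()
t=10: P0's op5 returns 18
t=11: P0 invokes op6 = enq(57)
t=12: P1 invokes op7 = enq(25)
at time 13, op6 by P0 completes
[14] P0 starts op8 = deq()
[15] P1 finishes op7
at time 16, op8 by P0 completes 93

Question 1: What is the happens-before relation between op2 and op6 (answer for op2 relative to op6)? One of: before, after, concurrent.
op2 spans [3,4], op6 spans [11,13]
resp(op2)=4 < inv(op6)=11

before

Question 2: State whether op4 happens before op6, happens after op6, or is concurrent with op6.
op4 spans [7,8], op6 spans [11,13]
resp(op4)=8 < inv(op6)=11

before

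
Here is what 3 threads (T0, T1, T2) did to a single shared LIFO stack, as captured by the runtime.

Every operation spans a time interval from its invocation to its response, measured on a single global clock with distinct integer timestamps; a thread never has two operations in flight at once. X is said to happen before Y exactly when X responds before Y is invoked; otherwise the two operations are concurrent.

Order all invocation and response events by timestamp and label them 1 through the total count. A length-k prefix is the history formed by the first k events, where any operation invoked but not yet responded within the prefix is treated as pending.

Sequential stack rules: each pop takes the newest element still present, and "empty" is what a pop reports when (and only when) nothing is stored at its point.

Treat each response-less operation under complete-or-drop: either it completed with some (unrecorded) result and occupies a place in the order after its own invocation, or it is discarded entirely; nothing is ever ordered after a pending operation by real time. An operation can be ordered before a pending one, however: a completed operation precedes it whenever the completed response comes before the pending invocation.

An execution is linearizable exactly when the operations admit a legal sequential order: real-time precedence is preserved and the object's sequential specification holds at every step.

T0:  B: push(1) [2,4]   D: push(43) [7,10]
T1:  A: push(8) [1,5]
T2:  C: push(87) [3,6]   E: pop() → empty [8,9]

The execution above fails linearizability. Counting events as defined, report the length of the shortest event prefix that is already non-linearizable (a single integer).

9

events 1..8 are still linearizable — one witness is A, B, C:
1. A push(8), leaving stack <8>
2. B push(1), leaving stack <8,1>
3. C push(87), leaving stack <8,1,87>
once event 9 joins (E's response, time 9), exhaustive search finds no witness
no completion choice of the 1 pending operation (D) rescues it — every subset was tried
sample order A, B, C, E (pending dropped) stalls at step 4 — E pop() → empty has no legal effect
sample order A, C, B, E (pending dropped) stalls at step 4 — E pop() → empty has no legal effect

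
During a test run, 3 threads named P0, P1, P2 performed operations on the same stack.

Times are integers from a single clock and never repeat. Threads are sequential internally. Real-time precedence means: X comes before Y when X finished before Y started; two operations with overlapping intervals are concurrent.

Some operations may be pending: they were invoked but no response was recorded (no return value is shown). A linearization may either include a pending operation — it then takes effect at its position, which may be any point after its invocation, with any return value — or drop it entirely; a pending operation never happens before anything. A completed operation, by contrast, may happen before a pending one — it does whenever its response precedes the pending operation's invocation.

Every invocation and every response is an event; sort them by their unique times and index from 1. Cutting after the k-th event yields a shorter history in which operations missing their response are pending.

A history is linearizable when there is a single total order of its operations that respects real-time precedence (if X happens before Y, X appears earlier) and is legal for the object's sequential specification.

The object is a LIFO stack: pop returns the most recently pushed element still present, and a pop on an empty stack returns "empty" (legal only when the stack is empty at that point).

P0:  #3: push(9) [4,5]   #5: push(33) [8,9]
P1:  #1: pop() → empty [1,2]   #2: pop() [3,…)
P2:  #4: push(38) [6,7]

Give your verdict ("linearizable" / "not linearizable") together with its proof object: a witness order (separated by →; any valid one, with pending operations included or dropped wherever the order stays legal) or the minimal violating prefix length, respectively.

step 1: #1 pop() → empty — stack <>
step 2: #2 pop() (pending, included) — stack <>
step 3: #3 push(9) — stack <9>
step 4: #4 push(38) — stack <9,38>
step 5: #5 push(33) — stack <9,38,33>

linearizable — witness: #1 → #2 → #3 → #4 → #5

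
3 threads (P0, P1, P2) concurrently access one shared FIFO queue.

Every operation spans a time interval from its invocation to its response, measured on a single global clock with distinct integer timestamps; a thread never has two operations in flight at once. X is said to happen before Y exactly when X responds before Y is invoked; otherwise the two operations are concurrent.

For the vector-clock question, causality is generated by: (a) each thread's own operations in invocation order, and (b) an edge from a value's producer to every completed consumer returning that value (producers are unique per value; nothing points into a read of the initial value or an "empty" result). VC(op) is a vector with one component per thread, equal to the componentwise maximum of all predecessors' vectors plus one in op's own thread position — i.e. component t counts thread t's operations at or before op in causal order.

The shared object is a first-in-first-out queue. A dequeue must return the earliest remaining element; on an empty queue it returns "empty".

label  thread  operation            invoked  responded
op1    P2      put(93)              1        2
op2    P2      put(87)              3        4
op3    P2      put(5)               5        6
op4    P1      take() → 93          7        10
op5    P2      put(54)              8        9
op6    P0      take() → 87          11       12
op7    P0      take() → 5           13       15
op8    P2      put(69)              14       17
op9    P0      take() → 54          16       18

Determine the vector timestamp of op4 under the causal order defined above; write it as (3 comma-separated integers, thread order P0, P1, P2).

op1, invoked 1, has no incoming edges; only P2's bump applies → (0, 0, 1)
merge at op2 (invoked 3): VC(op1)=(0, 0, 1), own-thread bump on P2 → (0, 0, 2)
merge at op4 (invoked 7): VC(op1)=(0, 0, 1), own-thread bump on P1 → (0, 1, 1)
merge at op3 (invoked 5): VC(op2)=(0, 0, 2), own-thread bump on P2 → (0, 0, 3)
merge at op6 (invoked 11): VC(op2)=(0, 0, 2), own-thread bump on P0 → (1, 0, 2)
merge at op5 (invoked 8): VC(op3)=(0, 0, 3), own-thread bump on P2 → (0, 0, 4)
merge at op8 (invoked 14): VC(op5)=(0, 0, 4), own-thread bump on P2 → (0, 0, 5)
merge at op7 (invoked 13): VC(op3)=(0, 0, 3), VC(op6)=(1, 0, 2), own-thread bump on P0 → (2, 0, 3)
merge at op9 (invoked 16): VC(op5)=(0, 0, 4), VC(op7)=(2, 0, 3), own-thread bump on P0 → (3, 0, 4)
target: VC(op4) = (0, 1, 1)

(0, 1, 1)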